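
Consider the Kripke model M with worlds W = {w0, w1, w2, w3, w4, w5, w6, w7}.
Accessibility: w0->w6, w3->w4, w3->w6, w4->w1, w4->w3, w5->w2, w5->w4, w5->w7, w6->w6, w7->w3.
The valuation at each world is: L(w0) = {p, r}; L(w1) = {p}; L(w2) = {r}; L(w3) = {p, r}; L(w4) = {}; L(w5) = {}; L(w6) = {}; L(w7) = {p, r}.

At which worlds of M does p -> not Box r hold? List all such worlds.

w0, w2, w3, w4, w5, w6

Recall that Box ψ holds at a world iff ψ holds at every accessible world, and Dia ψ holds iff ψ holds at some accessible world.
Let φ = p -> not Box r. Evaluate φ at each world:
  w0 (successors {w6}): φ is true.
  w1 (successors ∅): φ is false.
  w2 (successors ∅): φ is true.
  w3 (successors {w4, w6}): φ is true.
  w4 (successors {w1, w3}): φ is true.
  w5 (successors {w2, w4, w7}): φ is true.
  w6 (successors {w6}): φ is true.
  w7 (successors {w3}): φ is false.
For instance, at w0:
  At w0: p is true, not Box r is true, so p -> not Box r is true.
    At w0: Box r is false, so not Box r is true.
      At w0: Box r requires r at every successor {w6}.
        r fails at w6, so Box r is false at w0.
Satisfying worlds: {w0, w2, w3, w4, w5, w6}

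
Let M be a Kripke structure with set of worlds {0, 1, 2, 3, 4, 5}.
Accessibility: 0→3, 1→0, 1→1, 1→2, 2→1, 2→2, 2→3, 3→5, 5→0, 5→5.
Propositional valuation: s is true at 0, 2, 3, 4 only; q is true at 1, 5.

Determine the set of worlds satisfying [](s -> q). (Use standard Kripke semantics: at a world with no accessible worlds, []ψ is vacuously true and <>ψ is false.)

Recall that []ψ holds at a world iff ψ holds at every accessible world, and <>ψ holds iff ψ holds at some accessible world.
Let φ = [](s -> q). Evaluate φ at each world:
  0 (successors {3}): φ is false.
  1 (successors {0, 1, 2}): φ is false.
  2 (successors {1, 2, 3}): φ is false.
  3 (successors {5}): φ is true.
  4 (successors ∅): φ is true.
  5 (successors {0, 5}): φ is false.
For instance, at 2:
  At 2: [](s -> q) requires s -> q at every successor {1, 2, 3}.
    s -> q fails at 2, so [](s -> q) is false at 2.
Satisfying worlds: {3, 4}

3, 4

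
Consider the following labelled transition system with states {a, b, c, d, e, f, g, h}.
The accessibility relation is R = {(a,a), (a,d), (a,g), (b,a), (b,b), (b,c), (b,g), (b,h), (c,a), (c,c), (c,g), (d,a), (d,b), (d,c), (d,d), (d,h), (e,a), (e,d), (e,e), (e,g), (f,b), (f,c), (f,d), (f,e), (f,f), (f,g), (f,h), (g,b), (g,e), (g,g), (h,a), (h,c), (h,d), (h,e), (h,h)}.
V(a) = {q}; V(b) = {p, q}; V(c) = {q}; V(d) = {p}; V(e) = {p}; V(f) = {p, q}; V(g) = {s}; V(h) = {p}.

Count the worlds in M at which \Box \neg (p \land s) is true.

8

Let φ = \Box \neg (p \land s). Evaluate φ at each world:
  a (successors {a, d, g}): φ is true.
  b (successors {a, b, c, g, h}): φ is true.
  c (successors {a, c, g}): φ is true.
  d (successors {a, b, c, d, h}): φ is true.
  e (successors {a, d, e, g}): φ is true.
  f (successors {b, c, d, e, f, g, h}): φ is true.
  g (successors {b, e, g}): φ is true.
  h (successors {a, c, d, e, h}): φ is true.
For instance, at e:
  At e: \Box \neg (p \land s) requires \neg (p \land s) at every successor {a, d, e, g}.
    At a: \neg (p \land s) is true.
    At d: \neg (p \land s) is true.
    At e: \neg (p \land s) is true.
    At g: \neg (p \land s) is true.
  So \Box \neg (p \land s) is true at e.
Satisfying worlds: {a, b, c, d, e, f, g, h}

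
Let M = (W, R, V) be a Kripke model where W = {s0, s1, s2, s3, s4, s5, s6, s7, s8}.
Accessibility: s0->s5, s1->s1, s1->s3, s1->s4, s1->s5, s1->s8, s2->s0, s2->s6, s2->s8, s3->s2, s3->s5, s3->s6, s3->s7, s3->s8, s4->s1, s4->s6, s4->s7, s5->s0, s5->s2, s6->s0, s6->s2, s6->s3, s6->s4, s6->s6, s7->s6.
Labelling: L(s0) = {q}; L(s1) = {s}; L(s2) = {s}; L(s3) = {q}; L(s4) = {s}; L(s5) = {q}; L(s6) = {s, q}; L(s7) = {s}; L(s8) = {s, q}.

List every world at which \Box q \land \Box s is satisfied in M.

Let φ = \Box q \land \Box s. Evaluate φ at each world:
  s0 (successors {s5}): φ is false.
  s1 (successors {s1, s3, s4, s5, s8}): φ is false.
  s2 (successors {s0, s6, s8}): φ is false.
  s3 (successors {s2, s5, s6, s7, s8}): φ is false.
  s4 (successors {s1, s6, s7}): φ is false.
  s5 (successors {s0, s2}): φ is false.
  s6 (successors {s0, s2, s3, s4, s6}): φ is false.
  s7 (successors {s6}): φ is true.
  s8 (successors ∅): φ is true.
For instance, at s2:
  At s2: \Box q is true, \Box s is false, so \Box q \land \Box s is false.
    At s2: \Box q requires q at every successor {s0, s6, s8}.
      At s0: q is true.
      At s6: q is true.
      At s8: q is true.
    So \Box q is true at s2.
    At s2: \Box s requires s at every successor {s0, s6, s8}.
      s fails at s0, so \Box s is false at s2.
Satisfying worlds: {s7, s8}

s7, s8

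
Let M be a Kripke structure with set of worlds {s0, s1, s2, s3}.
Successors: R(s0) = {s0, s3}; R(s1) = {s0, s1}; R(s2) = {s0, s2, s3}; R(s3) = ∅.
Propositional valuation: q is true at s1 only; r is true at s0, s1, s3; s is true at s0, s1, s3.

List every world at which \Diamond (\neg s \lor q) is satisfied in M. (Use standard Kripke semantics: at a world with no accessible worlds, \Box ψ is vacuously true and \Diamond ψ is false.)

Let φ = \Diamond (\neg s \lor q). Evaluate φ at each world:
  s0 (successors {s0, s3}): φ is false.
  s1 (successors {s0, s1}): φ is true.
  s2 (successors {s0, s2, s3}): φ is true.
  s3 (successors ∅): φ is false.
For instance, at s0:
  At s0: \Diamond (\neg s \lor q) requires \neg s \lor q at some successor in {s0, s3}.
    At s0: \neg s \lor q is false.
    At s3: \neg s \lor q is false.
  So \Diamond (\neg s \lor q) is false at s0.
Satisfying worlds: {s1, s2}

s1, s2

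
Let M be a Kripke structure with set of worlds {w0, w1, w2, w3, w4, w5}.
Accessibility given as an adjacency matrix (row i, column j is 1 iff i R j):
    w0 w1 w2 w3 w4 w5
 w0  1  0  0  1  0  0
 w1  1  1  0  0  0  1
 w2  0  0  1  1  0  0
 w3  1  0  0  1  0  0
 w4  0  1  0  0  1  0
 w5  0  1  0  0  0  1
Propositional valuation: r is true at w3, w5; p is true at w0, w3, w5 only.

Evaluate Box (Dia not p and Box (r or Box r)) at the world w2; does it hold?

No

At w2: Box (Dia not p and Box (r or Box r)) requires Dia not p and Box (r or Box r) at every successor {w2, w3}.
  Dia not p and Box (r or Box r) fails at w2, so Box (Dia not p and Box (r or Box r)) is false at w2.
    At w2: Dia not p is true, Box (r or Box r) is false, so Dia not p and Box (r or Box r) is false.
      At w2: Dia not p requires not p at some successor in {w2, w3}.
        not p holds at w2, so Dia not p is true at w2.
      At w2: Box (r or Box r) requires r or Box r at every successor {w2, w3}.
        r or Box r fails at w2, so Box (r or Box r) is false at w2.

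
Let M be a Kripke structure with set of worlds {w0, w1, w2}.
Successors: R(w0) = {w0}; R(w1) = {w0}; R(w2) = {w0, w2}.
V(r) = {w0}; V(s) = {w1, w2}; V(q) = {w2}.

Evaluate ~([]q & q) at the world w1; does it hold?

Yes

Recall that []ψ holds at a world iff ψ holds at every accessible world, and <>ψ holds iff ψ holds at some accessible world.
At w1: []q & q is false, so ~([]q & q) is true.
  At w1: []q is false, q is false, so []q & q is false.
    At w1: []q requires q at every successor {w0}.
      q fails at w0, so []q is false at w1.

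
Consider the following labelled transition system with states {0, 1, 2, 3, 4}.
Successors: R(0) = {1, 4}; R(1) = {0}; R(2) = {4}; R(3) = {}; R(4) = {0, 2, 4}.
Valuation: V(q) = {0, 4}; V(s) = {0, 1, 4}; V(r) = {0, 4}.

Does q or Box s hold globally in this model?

Yes

Recall that Box ψ holds at a world iff ψ holds at every accessible world, and Dia ψ holds iff ψ holds at some accessible world.
Let φ = q or Box s. Evaluate φ at each world:
  0 (successors {1, 4}): φ is true.
  1 (successors {0}): φ is true.
  2 (successors {4}): φ is true.
  3 (successors ∅): φ is true.
  4 (successors {0, 2, 4}): φ is true.
For instance, at 1:
  At 1: q is false, Box s is true, so q or Box s is true.
    At 1: Box s requires s at every successor {0}.
      At 0: s is true.
    So Box s is true at 1.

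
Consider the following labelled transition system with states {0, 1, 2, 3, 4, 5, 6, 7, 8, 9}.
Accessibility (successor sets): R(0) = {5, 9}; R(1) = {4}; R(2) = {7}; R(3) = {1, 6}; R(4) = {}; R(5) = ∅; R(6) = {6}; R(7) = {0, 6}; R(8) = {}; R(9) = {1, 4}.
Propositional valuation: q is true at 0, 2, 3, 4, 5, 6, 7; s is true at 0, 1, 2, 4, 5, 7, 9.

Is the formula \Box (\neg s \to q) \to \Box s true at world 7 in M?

At 7: \Box (\neg s \to q) is true, \Box s is false, so \Box (\neg s \to q) \to \Box s is false.
  At 7: \Box (\neg s \to q) requires \neg s \to q at every successor {0, 6}.
    At 0: \neg s \to q is true.
    At 6: \neg s \to q is true.
  So \Box (\neg s \to q) is true at 7.
  At 7: \Box s requires s at every successor {0, 6}.
    s fails at 6, so \Box s is false at 7.

No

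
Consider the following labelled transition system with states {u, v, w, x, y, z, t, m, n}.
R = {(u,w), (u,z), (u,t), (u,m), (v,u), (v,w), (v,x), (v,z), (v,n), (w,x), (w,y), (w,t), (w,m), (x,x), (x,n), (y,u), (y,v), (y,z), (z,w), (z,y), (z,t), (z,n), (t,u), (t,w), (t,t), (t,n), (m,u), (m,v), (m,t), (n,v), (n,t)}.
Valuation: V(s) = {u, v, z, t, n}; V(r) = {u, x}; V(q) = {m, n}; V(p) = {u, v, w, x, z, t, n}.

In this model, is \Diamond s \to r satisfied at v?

Recall that \Diamond ψ holds at a world iff ψ holds at some accessible world.
At v: \Diamond s is true, r is false, so \Diamond s \to r is false.
  At v: \Diamond s requires s at some successor in {u, w, x, z, n}.
    s holds at u, so \Diamond s is true at v.

No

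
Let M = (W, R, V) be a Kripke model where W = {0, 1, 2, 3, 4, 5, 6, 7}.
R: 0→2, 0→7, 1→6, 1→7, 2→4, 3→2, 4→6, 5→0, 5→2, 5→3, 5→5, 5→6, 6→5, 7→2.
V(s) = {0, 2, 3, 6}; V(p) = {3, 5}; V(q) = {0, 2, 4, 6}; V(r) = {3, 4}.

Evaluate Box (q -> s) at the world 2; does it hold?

At 2: Box (q -> s) requires q -> s at every successor {4}.
  q -> s fails at 4, so Box (q -> s) is false at 2.

No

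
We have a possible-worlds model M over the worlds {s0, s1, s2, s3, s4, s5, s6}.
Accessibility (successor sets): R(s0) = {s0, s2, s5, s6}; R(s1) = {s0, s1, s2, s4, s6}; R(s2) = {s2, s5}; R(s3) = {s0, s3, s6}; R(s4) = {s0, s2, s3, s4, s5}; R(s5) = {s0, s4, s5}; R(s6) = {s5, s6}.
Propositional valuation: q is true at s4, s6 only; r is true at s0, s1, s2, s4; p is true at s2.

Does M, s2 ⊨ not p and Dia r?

Recall that Dia ψ holds at a world iff ψ holds at some accessible world.
At s2: not p is false, Dia r is true, so not p and Dia r is false.
  At s2: Dia r requires r at some successor in {s2, s5}.
    r holds at s2, so Dia r is true at s2.

No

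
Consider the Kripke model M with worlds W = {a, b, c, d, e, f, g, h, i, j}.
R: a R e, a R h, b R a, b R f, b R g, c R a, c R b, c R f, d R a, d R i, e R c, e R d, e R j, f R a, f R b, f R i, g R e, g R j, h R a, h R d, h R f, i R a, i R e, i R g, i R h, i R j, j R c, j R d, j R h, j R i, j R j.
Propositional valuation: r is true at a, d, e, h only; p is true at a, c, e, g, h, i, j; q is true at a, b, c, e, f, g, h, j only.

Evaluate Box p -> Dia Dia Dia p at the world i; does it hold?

At i: Box p is true, Dia Dia Dia p is true, so Box p -> Dia Dia Dia p is true.
  At i: Box p requires p at every successor {a, e, g, h, j}.
    At a: p is true.
    At e: p is true.
    At g: p is true.
    At h: p is true.
    At j: p is true.
  So Box p is true at i.
  At i: Dia Dia Dia p requires Dia Dia p at some successor in {a, e, g, h, j}.
    Dia Dia p holds at a, so Dia Dia Dia p is true at i.
      At a: Dia Dia p requires Dia p at some successor in {e, h}.
        Dia p holds at e, so Dia Dia p is true at a.

Yes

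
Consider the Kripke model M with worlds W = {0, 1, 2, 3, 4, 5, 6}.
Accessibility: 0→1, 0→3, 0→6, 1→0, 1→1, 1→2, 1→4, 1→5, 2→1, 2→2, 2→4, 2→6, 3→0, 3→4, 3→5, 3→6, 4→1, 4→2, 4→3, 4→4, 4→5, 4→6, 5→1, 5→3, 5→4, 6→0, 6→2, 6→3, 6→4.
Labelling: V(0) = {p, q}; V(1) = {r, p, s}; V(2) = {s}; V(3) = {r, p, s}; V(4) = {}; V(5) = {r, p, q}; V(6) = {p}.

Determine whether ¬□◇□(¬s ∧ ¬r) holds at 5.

Yes

At 5: □◇□(¬s ∧ ¬r) is false, so ¬□◇□(¬s ∧ ¬r) is true.
  At 5: □◇□(¬s ∧ ¬r) requires ◇□(¬s ∧ ¬r) at every successor {1, 3, 4}.
    ◇□(¬s ∧ ¬r) fails at 1, so □◇□(¬s ∧ ¬r) is false at 5.
      At 1: ◇□(¬s ∧ ¬r) requires □(¬s ∧ ¬r) at some successor in {0, 1, 2, 4, 5}.
        At 0: □(¬s ∧ ¬r) is false.
        At 1: □(¬s ∧ ¬r) is false.
        At 2: □(¬s ∧ ¬r) is false.
        At 4: □(¬s ∧ ¬r) is false.
        At 5: □(¬s ∧ ¬r) is false.
      So ◇□(¬s ∧ ¬r) is false at 1.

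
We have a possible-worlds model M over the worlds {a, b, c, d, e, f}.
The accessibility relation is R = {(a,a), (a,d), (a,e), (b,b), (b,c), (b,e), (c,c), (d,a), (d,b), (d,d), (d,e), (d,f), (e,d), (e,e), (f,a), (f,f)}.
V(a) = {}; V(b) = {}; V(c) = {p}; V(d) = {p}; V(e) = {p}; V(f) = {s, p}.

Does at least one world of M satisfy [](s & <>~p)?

No

Let φ = [](s & <>~p). Evaluate φ at each world:
  a (successors {a, d, e}): φ is false.
  b (successors {b, c, e}): φ is false.
  c (successors {c}): φ is false.
  d (successors {a, b, d, e, f}): φ is false.
  e (successors {d, e}): φ is false.
  f (successors {a, f}): φ is false.
For instance, at e:
  At e: [](s & <>~p) requires s & <>~p at every successor {d, e}.
    s & <>~p fails at d, so [](s & <>~p) is false at e.
      At d: s is false, <>~p is true, so s & <>~p is false.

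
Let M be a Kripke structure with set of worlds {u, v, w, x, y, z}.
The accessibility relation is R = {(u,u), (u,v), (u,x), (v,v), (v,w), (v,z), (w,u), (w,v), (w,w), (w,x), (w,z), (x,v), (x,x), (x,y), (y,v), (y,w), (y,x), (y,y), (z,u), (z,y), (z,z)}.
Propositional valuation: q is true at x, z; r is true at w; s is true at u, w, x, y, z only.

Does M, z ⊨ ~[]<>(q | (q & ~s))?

No

At z: []<>(q | (q & ~s)) is true, so ~[]<>(q | (q & ~s)) is false.
  At z: []<>(q | (q & ~s)) requires <>(q | (q & ~s)) at every successor {u, y, z}.
      At u: <>(q | (q & ~s)) requires q | (q & ~s) at some successor in {u, v, x}.
        q | (q & ~s) holds at x, so <>(q | (q & ~s)) is true at u.
      At y: <>(q | (q & ~s)) requires q | (q & ~s) at some successor in {v, w, x, y}.
        q | (q & ~s) holds at x, so <>(q | (q & ~s)) is true at y.
      At z: <>(q | (q & ~s)) requires q | (q & ~s) at some successor in {u, y, z}.
        q | (q & ~s) holds at z, so <>(q | (q & ~s)) is true at z.
  So []<>(q | (q & ~s)) is true at z.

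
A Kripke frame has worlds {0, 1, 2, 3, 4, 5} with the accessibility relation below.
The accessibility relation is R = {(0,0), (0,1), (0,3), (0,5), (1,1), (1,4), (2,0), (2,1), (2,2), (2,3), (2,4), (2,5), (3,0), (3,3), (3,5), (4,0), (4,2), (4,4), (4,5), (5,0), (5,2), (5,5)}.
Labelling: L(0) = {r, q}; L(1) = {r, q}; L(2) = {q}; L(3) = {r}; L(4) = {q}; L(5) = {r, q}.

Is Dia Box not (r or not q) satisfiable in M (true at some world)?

No

Let φ = Dia Box not (r or not q). Evaluate φ at each world:
  0 (successors {0, 1, 3, 5}): φ is false.
  1 (successors {1, 4}): φ is false.
  2 (successors {0, 1, 2, 3, 4, 5}): φ is false.
  3 (successors {0, 3, 5}): φ is false.
  4 (successors {0, 2, 4, 5}): φ is false.
  5 (successors {0, 2, 5}): φ is false.
For instance, at 3:
  At 3: Dia Box not (r or not q) requires Box not (r or not q) at some successor in {0, 3, 5}.
    At 0: Box not (r or not q) is false.
    At 3: Box not (r or not q) is false.
    At 5: Box not (r or not q) is false.
  So Dia Box not (r or not q) is false at 3.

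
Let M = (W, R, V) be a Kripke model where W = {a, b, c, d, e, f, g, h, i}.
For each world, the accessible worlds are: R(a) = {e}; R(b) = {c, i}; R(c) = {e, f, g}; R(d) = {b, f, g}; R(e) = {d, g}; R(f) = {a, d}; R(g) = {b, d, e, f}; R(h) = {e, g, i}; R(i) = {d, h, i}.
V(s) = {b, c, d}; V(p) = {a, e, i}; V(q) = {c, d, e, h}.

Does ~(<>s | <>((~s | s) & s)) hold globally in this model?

Let φ = ~(<>s | <>((~s | s) & s)). Evaluate φ at each world:
  a (successors {e}): φ is true.
  b (successors {c, i}): φ is false.
  c (successors {e, f, g}): φ is true.
  d (successors {b, f, g}): φ is false.
  e (successors {d, g}): φ is false.
  f (successors {a, d}): φ is false.
  g (successors {b, d, e, f}): φ is false.
  h (successors {e, g, i}): φ is true.
  i (successors {d, h, i}): φ is false.
Detail at b (counterexample):
  At b: <>s | <>((~s | s) & s) is true, so ~(<>s | <>((~s | s) & s)) is false.
    At b: <>s is true, <>((~s | s) & s) is true, so <>s | <>((~s | s) & s) is true.
      At b: <>s requires s at some successor in {c, i}.
        s holds at c, so <>s is true at b.
      At b: <>((~s | s) & s) requires (~s | s) & s at some successor in {c, i}.
        (~s | s) & s holds at c, so <>((~s | s) & s) is true at b.

No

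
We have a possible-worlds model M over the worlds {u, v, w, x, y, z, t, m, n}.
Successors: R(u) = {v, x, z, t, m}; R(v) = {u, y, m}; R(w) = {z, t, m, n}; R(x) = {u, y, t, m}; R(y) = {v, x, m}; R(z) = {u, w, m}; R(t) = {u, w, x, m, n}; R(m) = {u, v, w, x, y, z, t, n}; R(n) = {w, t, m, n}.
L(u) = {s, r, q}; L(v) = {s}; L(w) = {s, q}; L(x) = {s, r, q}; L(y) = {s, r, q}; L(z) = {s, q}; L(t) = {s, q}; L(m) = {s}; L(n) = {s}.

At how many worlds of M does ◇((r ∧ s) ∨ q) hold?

9

Let φ = ◇((r ∧ s) ∨ q). Evaluate φ at each world:
  u (successors {v, x, z, t, m}): φ is true.
  v (successors {u, y, m}): φ is true.
  w (successors {z, t, m, n}): φ is true.
  x (successors {u, y, t, m}): φ is true.
  y (successors {v, x, m}): φ is true.
  z (successors {u, w, m}): φ is true.
  t (successors {u, w, x, m, n}): φ is true.
  m (successors {u, v, w, x, y, z, t, n}): φ is true.
  n (successors {w, t, m, n}): φ is true.
For instance, at x:
  At x: ◇((r ∧ s) ∨ q) requires (r ∧ s) ∨ q at some successor in {u, y, t, m}.
    (r ∧ s) ∨ q holds at u, so ◇((r ∧ s) ∨ q) is true at x.
Satisfying worlds: {u, v, w, x, y, z, t, m, n}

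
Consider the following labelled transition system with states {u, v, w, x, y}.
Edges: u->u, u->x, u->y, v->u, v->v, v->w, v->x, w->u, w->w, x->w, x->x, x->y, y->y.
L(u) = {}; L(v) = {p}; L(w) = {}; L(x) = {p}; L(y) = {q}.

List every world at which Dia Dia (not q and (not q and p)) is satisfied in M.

u, v, w, x

Let φ = Dia Dia (not q and (not q and p)). Evaluate φ at each world:
  u (successors {u, x, y}): φ is true.
  v (successors {u, v, w, x}): φ is true.
  w (successors {u, w}): φ is true.
  x (successors {w, x, y}): φ is true.
  y (successors {y}): φ is false.
For instance, at u:
  At u: Dia Dia (not q and (not q and p)) requires Dia (not q and (not q and p)) at some successor in {u, x, y}.
    Dia (not q and (not q and p)) holds at u, so Dia Dia (not q and (not q and p)) is true at u.
      At u: Dia (not q and (not q and p)) requires not q and (not q and p) at some successor in {u, x, y}.
        not q and (not q and p) holds at x, so Dia (not q and (not q and p)) is true at u.
Satisfying worlds: {u, v, w, x}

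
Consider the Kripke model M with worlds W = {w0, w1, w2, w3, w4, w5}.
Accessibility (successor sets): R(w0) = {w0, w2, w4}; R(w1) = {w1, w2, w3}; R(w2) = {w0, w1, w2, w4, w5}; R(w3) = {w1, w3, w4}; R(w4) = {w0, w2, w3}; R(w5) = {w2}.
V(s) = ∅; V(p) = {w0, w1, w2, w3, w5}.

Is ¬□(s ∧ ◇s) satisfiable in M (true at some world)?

Yes

Recall that □ψ holds at a world iff ψ holds at every accessible world, and ◇ψ holds iff ψ holds at some accessible world.
Let φ = ¬□(s ∧ ◇s). Evaluate φ at each world:
  w0 (successors {w0, w2, w4}): φ is true.
  w1 (successors {w1, w2, w3}): φ is true.
  w2 (successors {w0, w1, w2, w4, w5}): φ is true.
  w3 (successors {w1, w3, w4}): φ is true.
  w4 (successors {w0, w2, w3}): φ is true.
  w5 (successors {w2}): φ is true.
Detail at w0 (witness):
  At w0: □(s ∧ ◇s) is false, so ¬□(s ∧ ◇s) is true.
    At w0: □(s ∧ ◇s) requires s ∧ ◇s at every successor {w0, w2, w4}.
      s ∧ ◇s fails at w0, so □(s ∧ ◇s) is false at w0.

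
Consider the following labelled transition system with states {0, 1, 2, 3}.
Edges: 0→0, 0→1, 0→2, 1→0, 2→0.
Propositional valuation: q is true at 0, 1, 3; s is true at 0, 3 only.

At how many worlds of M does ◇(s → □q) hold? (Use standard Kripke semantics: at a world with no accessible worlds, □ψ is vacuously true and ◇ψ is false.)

Let φ = ◇(s → □q). Evaluate φ at each world:
  0 (successors {0, 1, 2}): φ is true.
  1 (successors {0}): φ is false.
  2 (successors {0}): φ is false.
  3 (successors ∅): φ is false.
For instance, at 2:
  At 2: ◇(s → □q) requires s → □q at some successor in {0}.
    At 0: s → □q is false.
  So ◇(s → □q) is false at 2.
Satisfying worlds: {0}

1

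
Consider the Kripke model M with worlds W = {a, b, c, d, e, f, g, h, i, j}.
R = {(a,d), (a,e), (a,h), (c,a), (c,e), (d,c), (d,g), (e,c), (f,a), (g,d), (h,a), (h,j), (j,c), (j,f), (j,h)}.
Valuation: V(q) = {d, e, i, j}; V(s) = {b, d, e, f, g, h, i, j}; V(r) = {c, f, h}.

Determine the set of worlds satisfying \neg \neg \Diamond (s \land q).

Recall that \Diamond ψ holds at a world iff ψ holds at some accessible world.
Let φ = \neg \neg \Diamond (s \land q). Evaluate φ at each world:
  a (successors {d, e, h}): φ is true.
  b (successors ∅): φ is false.
  c (successors {a, e}): φ is true.
  d (successors {c, g}): φ is false.
  e (successors {c}): φ is false.
  f (successors {a}): φ is false.
  g (successors {d}): φ is true.
  h (successors {a, j}): φ is true.
  i (successors ∅): φ is false.
  j (successors {c, f, h}): φ is false.
For instance, at j:
  At j: \neg \Diamond (s \land q) is true, so \neg \neg \Diamond (s \land q) is false.
    At j: \Diamond (s \land q) is false, so \neg \Diamond (s \land q) is true.
      At j: \Diamond (s \land q) requires s \land q at some successor in {c, f, h}.
        At c: s \land q is false.
        At f: s \land q is false.
        At h: s \land q is false.
      So \Diamond (s \land q) is false at j.
Satisfying worlds: {a, c, g, h}

a, c, g, h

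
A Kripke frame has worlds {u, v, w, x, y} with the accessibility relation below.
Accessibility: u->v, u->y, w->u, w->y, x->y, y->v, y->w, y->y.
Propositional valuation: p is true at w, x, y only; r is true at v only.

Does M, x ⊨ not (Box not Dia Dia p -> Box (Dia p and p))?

No

At x: Box not Dia Dia p -> Box (Dia p and p) is true, so not (Box not Dia Dia p -> Box (Dia p and p)) is false.
  At x: Box not Dia Dia p is false, Box (Dia p and p) is true, so Box not Dia Dia p -> Box (Dia p and p) is true.
    At x: Box not Dia Dia p requires not Dia Dia p at every successor {y}.
      not Dia Dia p fails at y, so Box not Dia Dia p is false at x.
    At x: Box (Dia p and p) requires Dia p and p at every successor {y}.
      At y: Dia p and p is true.
    So Box (Dia p and p) is true at x.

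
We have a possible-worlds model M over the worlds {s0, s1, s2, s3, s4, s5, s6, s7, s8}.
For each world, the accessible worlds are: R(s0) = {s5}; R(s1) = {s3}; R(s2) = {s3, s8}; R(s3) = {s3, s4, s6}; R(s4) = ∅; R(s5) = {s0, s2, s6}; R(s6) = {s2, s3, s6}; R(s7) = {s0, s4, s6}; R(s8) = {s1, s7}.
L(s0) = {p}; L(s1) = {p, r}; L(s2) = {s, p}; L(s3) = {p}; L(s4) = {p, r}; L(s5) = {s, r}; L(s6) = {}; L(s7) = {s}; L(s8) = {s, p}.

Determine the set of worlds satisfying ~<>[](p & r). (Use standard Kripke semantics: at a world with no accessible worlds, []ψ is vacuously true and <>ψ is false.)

s0, s1, s2, s4, s5, s6, s8

Let φ = ~<>[](p & r). Evaluate φ at each world:
  s0 (successors {s5}): φ is true.
  s1 (successors {s3}): φ is true.
  s2 (successors {s3, s8}): φ is true.
  s3 (successors {s3, s4, s6}): φ is false.
  s4 (successors ∅): φ is true.
  s5 (successors {s0, s2, s6}): φ is true.
  s6 (successors {s2, s3, s6}): φ is true.
  s7 (successors {s0, s4, s6}): φ is false.
  s8 (successors {s1, s7}): φ is true.
For instance, at s6:
  At s6: <>[](p & r) is false, so ~<>[](p & r) is true.
    At s6: <>[](p & r) requires [](p & r) at some successor in {s2, s3, s6}.
      At s2: [](p & r) is false.
      At s3: [](p & r) is false.
      At s6: [](p & r) is false.
    So <>[](p & r) is false at s6.
Satisfying worlds: {s0, s1, s2, s4, s5, s6, s8}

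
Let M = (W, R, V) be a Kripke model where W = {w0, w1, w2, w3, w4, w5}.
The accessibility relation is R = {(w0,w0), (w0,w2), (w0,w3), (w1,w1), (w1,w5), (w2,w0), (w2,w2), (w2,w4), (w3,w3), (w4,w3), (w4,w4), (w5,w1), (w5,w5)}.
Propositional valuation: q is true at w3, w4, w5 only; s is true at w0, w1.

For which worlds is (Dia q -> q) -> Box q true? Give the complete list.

w0, w1, w2, w3, w4

Recall that Box ψ holds at a world iff ψ holds at every accessible world, and Dia ψ holds iff ψ holds at some accessible world.
Let φ = (Dia q -> q) -> Box q. Evaluate φ at each world:
  w0 (successors {w0, w2, w3}): φ is true.
  w1 (successors {w1, w5}): φ is true.
  w2 (successors {w0, w2, w4}): φ is true.
  w3 (successors {w3}): φ is true.
  w4 (successors {w3, w4}): φ is true.
  w5 (successors {w1, w5}): φ is false.
For instance, at w2:
  At w2: Dia q -> q is false, Box q is false, so (Dia q -> q) -> Box q is true.
    At w2: Dia q is true, q is false, so Dia q -> q is false.
      At w2: Dia q requires q at some successor in {w0, w2, w4}.
        q holds at w4, so Dia q is true at w2.
    At w2: Box q requires q at every successor {w0, w2, w4}.
      q fails at w0, so Box q is false at w2.
Satisfying worlds: {w0, w1, w2, w3, w4}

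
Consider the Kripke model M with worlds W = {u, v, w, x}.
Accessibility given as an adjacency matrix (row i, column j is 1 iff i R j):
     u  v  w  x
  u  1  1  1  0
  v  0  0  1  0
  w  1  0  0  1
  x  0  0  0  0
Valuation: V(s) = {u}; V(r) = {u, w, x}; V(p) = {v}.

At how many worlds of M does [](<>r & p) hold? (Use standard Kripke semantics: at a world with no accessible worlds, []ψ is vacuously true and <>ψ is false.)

Let φ = [](<>r & p). Evaluate φ at each world:
  u (successors {u, v, w}): φ is false.
  v (successors {w}): φ is false.
  w (successors {u, x}): φ is false.
  x (successors ∅): φ is true.
For instance, at v:
  At v: [](<>r & p) requires <>r & p at every successor {w}.
    <>r & p fails at w, so [](<>r & p) is false at v.
      At w: <>r is true, p is false, so <>r & p is false.
Satisfying worlds: {x}

1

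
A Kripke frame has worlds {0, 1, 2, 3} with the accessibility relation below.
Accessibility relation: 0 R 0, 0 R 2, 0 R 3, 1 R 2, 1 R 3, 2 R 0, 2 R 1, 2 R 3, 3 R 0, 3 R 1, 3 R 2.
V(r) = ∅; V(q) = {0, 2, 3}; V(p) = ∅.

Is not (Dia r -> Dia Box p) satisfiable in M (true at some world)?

No

Let φ = not (Dia r -> Dia Box p). Evaluate φ at each world:
  0 (successors {0, 2, 3}): φ is false.
  1 (successors {2, 3}): φ is false.
  2 (successors {0, 1, 3}): φ is false.
  3 (successors {0, 1, 2}): φ is false.
For instance, at 0:
  At 0: Dia r -> Dia Box p is true, so not (Dia r -> Dia Box p) is false.
    At 0: Dia r is false, Dia Box p is false, so Dia r -> Dia Box p is true.
      At 0: Dia r requires r at some successor in {0, 2, 3}.
        At 0: r is false.
        At 2: r is false.
        At 3: r is false.
      So Dia r is false at 0.
      At 0: Dia Box p requires Box p at some successor in {0, 2, 3}.
        At 0: Box p is false.
        At 2: Box p is false.
        At 3: Box p is false.
      So Dia Box p is false at 0.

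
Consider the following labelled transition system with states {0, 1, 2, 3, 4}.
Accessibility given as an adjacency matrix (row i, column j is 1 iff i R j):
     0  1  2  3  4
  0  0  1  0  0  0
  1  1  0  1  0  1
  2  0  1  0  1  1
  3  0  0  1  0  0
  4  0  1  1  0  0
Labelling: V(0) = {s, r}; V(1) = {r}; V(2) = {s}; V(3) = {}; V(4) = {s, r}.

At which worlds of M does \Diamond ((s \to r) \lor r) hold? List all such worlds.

Let φ = \Diamond ((s \to r) \lor r). Evaluate φ at each world:
  0 (successors {1}): φ is true.
  1 (successors {0, 2, 4}): φ is true.
  2 (successors {1, 3, 4}): φ is true.
  3 (successors {2}): φ is false.
  4 (successors {1, 2}): φ is true.
For instance, at 4:
  At 4: \Diamond ((s \to r) \lor r) requires (s \to r) \lor r at some successor in {1, 2}.
    (s \to r) \lor r holds at 1, so \Diamond ((s \to r) \lor r) is true at 4.
Satisfying worlds: {0, 1, 2, 4}

0, 1, 2, 4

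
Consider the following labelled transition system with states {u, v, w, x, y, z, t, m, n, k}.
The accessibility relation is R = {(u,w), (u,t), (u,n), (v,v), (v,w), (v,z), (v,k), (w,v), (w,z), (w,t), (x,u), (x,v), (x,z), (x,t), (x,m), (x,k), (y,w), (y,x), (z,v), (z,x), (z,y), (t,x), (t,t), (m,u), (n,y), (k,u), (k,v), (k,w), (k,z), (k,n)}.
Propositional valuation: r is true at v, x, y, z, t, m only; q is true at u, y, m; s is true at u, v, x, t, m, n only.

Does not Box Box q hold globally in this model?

Yes

Let φ = not Box Box q. Evaluate φ at each world:
  u (successors {w, t, n}): φ is true.
  v (successors {v, w, z, k}): φ is true.
  w (successors {v, z, t}): φ is true.
  x (successors {u, v, z, t, m, k}): φ is true.
  y (successors {w, x}): φ is true.
  z (successors {v, x, y}): φ is true.
  t (successors {x, t}): φ is true.
  m (successors {u}): φ is true.
  n (successors {y}): φ is true.
  k (successors {u, v, w, z, n}): φ is true.
For instance, at x:
  At x: Box Box q is false, so not Box Box q is true.
    At x: Box Box q requires Box q at every successor {u, v, z, t, m, k}.
      Box q fails at u, so Box Box q is false at x.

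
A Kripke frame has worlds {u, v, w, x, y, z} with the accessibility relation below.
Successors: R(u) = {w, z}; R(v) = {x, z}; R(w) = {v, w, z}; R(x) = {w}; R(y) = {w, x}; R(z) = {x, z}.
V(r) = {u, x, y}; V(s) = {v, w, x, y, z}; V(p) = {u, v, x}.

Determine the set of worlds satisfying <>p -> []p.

Let φ = <>p -> []p. Evaluate φ at each world:
  u (successors {w, z}): φ is true.
  v (successors {x, z}): φ is false.
  w (successors {v, w, z}): φ is false.
  x (successors {w}): φ is true.
  y (successors {w, x}): φ is false.
  z (successors {x, z}): φ is false.
For instance, at z:
  At z: <>p is true, []p is false, so <>p -> []p is false.
    At z: <>p requires p at some successor in {x, z}.
      p holds at x, so <>p is true at z.
    At z: []p requires p at every successor {x, z}.
      p fails at z, so []p is false at z.
Satisfying worlds: {u, x}

u, x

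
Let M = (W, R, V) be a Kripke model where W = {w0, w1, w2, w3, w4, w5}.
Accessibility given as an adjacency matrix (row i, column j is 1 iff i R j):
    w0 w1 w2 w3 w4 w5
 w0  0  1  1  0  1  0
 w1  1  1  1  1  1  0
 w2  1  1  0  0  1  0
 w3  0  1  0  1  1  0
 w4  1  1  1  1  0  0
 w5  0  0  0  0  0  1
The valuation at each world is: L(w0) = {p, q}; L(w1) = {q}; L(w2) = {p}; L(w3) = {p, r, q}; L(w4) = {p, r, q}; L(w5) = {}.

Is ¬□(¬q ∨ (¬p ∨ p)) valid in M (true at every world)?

Let φ = ¬□(¬q ∨ (¬p ∨ p)). Evaluate φ at each world:
  w0 (successors {w1, w2, w4}): φ is false.
  w1 (successors {w0, w1, w2, w3, w4}): φ is false.
  w2 (successors {w0, w1, w4}): φ is false.
  w3 (successors {w1, w3, w4}): φ is false.
  w4 (successors {w0, w1, w2, w3}): φ is false.
  w5 (successors {w5}): φ is false.
Detail at w0 (counterexample):
  At w0: □(¬q ∨ (¬p ∨ p)) is true, so ¬□(¬q ∨ (¬p ∨ p)) is false.
    At w0: □(¬q ∨ (¬p ∨ p)) requires ¬q ∨ (¬p ∨ p) at every successor {w1, w2, w4}.
      At w1: ¬q ∨ (¬p ∨ p) is true.
      At w2: ¬q ∨ (¬p ∨ p) is true.
      At w4: ¬q ∨ (¬p ∨ p) is true.
    So □(¬q ∨ (¬p ∨ p)) is true at w0.

No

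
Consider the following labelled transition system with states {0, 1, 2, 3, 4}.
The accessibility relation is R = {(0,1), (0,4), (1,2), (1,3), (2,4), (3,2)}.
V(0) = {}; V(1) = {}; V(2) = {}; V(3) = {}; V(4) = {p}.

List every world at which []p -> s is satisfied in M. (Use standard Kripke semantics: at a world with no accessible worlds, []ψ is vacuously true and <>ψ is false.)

0, 1, 3

Let φ = []p -> s. Evaluate φ at each world:
  0 (successors {1, 4}): φ is true.
  1 (successors {2, 3}): φ is true.
  2 (successors {4}): φ is false.
  3 (successors {2}): φ is true.
  4 (successors ∅): φ is false.
For instance, at 1:
  At 1: []p is false, s is false, so []p -> s is true.
    At 1: []p requires p at every successor {2, 3}.
      p fails at 2, so []p is false at 1.
Satisfying worlds: {0, 1, 3}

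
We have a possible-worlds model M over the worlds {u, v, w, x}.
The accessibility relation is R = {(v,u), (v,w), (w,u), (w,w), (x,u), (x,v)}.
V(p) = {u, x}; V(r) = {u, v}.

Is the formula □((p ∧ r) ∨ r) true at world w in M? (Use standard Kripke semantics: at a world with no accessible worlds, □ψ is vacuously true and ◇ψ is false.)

No

At w: □((p ∧ r) ∨ r) requires (p ∧ r) ∨ r at every successor {u, w}.
  (p ∧ r) ∨ r fails at w, so □((p ∧ r) ∨ r) is false at w.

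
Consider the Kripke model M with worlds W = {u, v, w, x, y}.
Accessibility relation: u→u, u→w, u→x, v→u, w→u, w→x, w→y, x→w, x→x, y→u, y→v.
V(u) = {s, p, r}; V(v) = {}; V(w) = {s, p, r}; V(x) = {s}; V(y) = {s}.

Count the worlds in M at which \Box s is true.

4

Let φ = \Box s. Evaluate φ at each world:
  u (successors {u, w, x}): φ is true.
  v (successors {u}): φ is true.
  w (successors {u, x, y}): φ is true.
  x (successors {w, x}): φ is true.
  y (successors {u, v}): φ is false.
For instance, at x:
  At x: \Box s requires s at every successor {w, x}.
    At w: s is true.
    At x: s is true.
  So \Box s is true at x.
Satisfying worlds: {u, v, w, x}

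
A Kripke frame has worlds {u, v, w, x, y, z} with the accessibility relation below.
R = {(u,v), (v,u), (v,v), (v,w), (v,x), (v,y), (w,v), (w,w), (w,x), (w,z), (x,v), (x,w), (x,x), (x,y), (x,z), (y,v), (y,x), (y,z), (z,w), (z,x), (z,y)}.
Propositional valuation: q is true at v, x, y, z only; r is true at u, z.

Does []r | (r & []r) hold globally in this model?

No

Let φ = []r | (r & []r). Evaluate φ at each world:
  u (successors {v}): φ is false.
  v (successors {u, v, w, x, y}): φ is false.
  w (successors {v, w, x, z}): φ is false.
  x (successors {v, w, x, y, z}): φ is false.
  y (successors {v, x, z}): φ is false.
  z (successors {w, x, y}): φ is false.
Detail at u (counterexample):
  At u: []r is false, r & []r is false, so []r | (r & []r) is false.
    At u: []r requires r at every successor {v}.
      r fails at v, so []r is false at u.
    At u: r is true, []r is false, so r & []r is false.
      At u: []r requires r at every successor {v}.
        r fails at v, so []r is false at u.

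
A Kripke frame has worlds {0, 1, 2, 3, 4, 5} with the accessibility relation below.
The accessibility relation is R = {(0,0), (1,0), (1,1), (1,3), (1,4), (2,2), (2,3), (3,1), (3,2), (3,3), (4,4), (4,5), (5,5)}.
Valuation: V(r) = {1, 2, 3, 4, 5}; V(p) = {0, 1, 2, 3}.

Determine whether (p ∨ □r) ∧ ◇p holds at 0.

Yes

Recall that □ψ holds at a world iff ψ holds at every accessible world, and ◇ψ holds iff ψ holds at some accessible world.
At 0: p ∨ □r is true, ◇p is true, so (p ∨ □r) ∧ ◇p is true.
  At 0: p is true, □r is false, so p ∨ □r is true.
    At 0: □r requires r at every successor {0}.
      r fails at 0, so □r is false at 0.
  At 0: ◇p requires p at some successor in {0}.
    p holds at 0, so ◇p is true at 0.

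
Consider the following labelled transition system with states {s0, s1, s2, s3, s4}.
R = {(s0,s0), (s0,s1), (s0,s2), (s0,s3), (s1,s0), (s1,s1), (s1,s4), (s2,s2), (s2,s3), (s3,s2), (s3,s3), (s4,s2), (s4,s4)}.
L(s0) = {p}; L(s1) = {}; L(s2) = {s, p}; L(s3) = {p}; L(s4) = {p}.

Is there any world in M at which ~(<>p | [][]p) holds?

No

Let φ = ~(<>p | [][]p). Evaluate φ at each world:
  s0 (successors {s0, s1, s2, s3}): φ is false.
  s1 (successors {s0, s1, s4}): φ is false.
  s2 (successors {s2, s3}): φ is false.
  s3 (successors {s2, s3}): φ is false.
  s4 (successors {s2, s4}): φ is false.
For instance, at s3:
  At s3: <>p | [][]p is true, so ~(<>p | [][]p) is false.
    At s3: <>p is true, [][]p is true, so <>p | [][]p is true.
      At s3: <>p requires p at some successor in {s2, s3}.
        p holds at s2, so <>p is true at s3.
      At s3: [][]p requires []p at every successor {s2, s3}.
        At s2: []p is true.
        At s3: []p is true.
      So [][]p is true at s3.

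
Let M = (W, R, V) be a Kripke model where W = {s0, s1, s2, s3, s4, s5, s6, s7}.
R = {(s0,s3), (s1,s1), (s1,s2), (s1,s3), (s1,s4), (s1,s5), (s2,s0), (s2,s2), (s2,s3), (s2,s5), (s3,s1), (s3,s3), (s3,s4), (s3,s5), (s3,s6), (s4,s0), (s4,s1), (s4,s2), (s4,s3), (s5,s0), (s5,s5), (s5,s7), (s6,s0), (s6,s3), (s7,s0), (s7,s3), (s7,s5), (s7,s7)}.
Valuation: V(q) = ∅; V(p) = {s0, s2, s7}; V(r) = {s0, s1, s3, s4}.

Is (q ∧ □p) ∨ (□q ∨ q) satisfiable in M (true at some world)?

No

Recall that □ψ holds at a world iff ψ holds at every accessible world, and ◇ψ holds iff ψ holds at some accessible world.
Let φ = (q ∧ □p) ∨ (□q ∨ q). Evaluate φ at each world:
  s0 (successors {s3}): φ is false.
  s1 (successors {s1, s2, s3, s4, s5}): φ is false.
  s2 (successors {s0, s2, s3, s5}): φ is false.
  s3 (successors {s1, s3, s4, s5, s6}): φ is false.
  s4 (successors {s0, s1, s2, s3}): φ is false.
  s5 (successors {s0, s5, s7}): φ is false.
  s6 (successors {s0, s3}): φ is false.
  s7 (successors {s0, s3, s5, s7}): φ is false.
For instance, at s2:
  At s2: q ∧ □p is false, □q ∨ q is false, so (q ∧ □p) ∨ (□q ∨ q) is false.
    At s2: q is false, □p is false, so q ∧ □p is false.
      At s2: □p requires p at every successor {s0, s2, s3, s5}.
        p fails at s3, so □p is false at s2.
    At s2: □q is false, q is false, so □q ∨ q is false.
      At s2: □q requires q at every successor {s0, s2, s3, s5}.
        q fails at s0, so □q is false at s2.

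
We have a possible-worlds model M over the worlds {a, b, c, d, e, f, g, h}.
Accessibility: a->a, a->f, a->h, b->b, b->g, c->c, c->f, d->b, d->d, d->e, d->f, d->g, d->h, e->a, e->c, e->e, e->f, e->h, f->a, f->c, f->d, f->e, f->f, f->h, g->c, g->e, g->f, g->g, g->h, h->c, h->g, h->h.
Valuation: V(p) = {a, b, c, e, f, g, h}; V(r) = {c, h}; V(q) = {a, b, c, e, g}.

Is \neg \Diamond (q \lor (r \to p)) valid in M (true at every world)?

No

Let φ = \neg \Diamond (q \lor (r \to p)). Evaluate φ at each world:
  a (successors {a, f, h}): φ is false.
  b (successors {b, g}): φ is false.
  c (successors {c, f}): φ is false.
  d (successors {b, d, e, f, g, h}): φ is false.
  e (successors {a, c, e, f, h}): φ is false.
  f (successors {a, c, d, e, f, h}): φ is false.
  g (successors {c, e, f, g, h}): φ is false.
  h (successors {c, g, h}): φ is false.
Detail at a (counterexample):
  At a: \Diamond (q \lor (r \to p)) is true, so \neg \Diamond (q \lor (r \to p)) is false.
    At a: \Diamond (q \lor (r \to p)) requires q \lor (r \to p) at some successor in {a, f, h}.
      q \lor (r \to p) holds at a, so \Diamond (q \lor (r \to p)) is true at a.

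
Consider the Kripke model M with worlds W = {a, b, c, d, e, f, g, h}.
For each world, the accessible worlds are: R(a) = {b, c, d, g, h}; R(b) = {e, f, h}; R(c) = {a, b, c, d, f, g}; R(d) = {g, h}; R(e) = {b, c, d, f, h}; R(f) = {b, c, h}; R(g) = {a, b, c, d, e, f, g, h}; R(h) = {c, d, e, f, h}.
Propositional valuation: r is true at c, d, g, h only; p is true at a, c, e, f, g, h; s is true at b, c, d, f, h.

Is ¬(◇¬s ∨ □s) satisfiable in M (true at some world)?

No

Let φ = ¬(◇¬s ∨ □s). Evaluate φ at each world:
  a (successors {b, c, d, g, h}): φ is false.
  b (successors {e, f, h}): φ is false.
  c (successors {a, b, c, d, f, g}): φ is false.
  d (successors {g, h}): φ is false.
  e (successors {b, c, d, f, h}): φ is false.
  f (successors {b, c, h}): φ is false.
  g (successors {a, b, c, d, e, f, g, h}): φ is false.
  h (successors {c, d, e, f, h}): φ is false.
For instance, at b:
  At b: ◇¬s ∨ □s is true, so ¬(◇¬s ∨ □s) is false.
    At b: ◇¬s is true, □s is false, so ◇¬s ∨ □s is true.
      At b: ◇¬s requires ¬s at some successor in {e, f, h}.
        ¬s holds at e, so ◇¬s is true at b.
      At b: □s requires s at every successor {e, f, h}.
        s fails at e, so □s is false at b.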